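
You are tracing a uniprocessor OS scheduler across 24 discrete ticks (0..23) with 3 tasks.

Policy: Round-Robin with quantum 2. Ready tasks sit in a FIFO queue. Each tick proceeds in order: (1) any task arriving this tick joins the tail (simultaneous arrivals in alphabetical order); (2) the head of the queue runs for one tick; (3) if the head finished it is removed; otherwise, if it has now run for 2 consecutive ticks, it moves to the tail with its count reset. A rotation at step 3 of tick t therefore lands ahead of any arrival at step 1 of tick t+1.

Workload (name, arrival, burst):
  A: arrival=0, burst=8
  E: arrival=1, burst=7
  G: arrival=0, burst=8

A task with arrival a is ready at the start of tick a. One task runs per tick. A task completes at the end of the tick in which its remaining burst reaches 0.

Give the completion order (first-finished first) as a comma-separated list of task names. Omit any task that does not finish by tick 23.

completion order = A, G, E

t=0: queue=[A,G] q_used=0 → run A
t=1: queue=[A,G,E] q_used=1 → run A
t=2: queue=[G,E,A] q_used=0 → run G
t=3: queue=[G,E,A] q_used=1 → run G
t=4: queue=[E,A,G] q_used=0 → run E
t=5: queue=[E,A,G] q_used=1 → run E
t=6: queue=[A,G,E] q_used=0 → run A
t=7: queue=[A,G,E] q_used=1 → run A
t=8: queue=[G,E,A] q_used=0 → run G
t=9: queue=[G,E,A] q_used=1 → run G
t=10: queue=[E,A,G] q_used=0 → run E
t=11: queue=[E,A,G] q_used=1 → run E
t=12: queue=[A,G,E] q_used=0 → run A
t=13: queue=[A,G,E] q_used=1 → run A
t=14: queue=[G,E,A] q_used=0 → run G
t=15: queue=[G,E,A] q_used=1 → run G
t=16: queue=[E,A,G] q_used=0 → run E
t=17: queue=[E,A,G] q_used=1 → run E
t=18: queue=[A,G,E] q_used=0 → run A
t=19: queue=[A,G,E] q_used=1 → run A
t=20: queue=[G,E] q_used=0 → run G
t=21: queue=[G,E] q_used=1 → run G
t=22: queue=[E] q_used=0 → run E
t=23: (idle)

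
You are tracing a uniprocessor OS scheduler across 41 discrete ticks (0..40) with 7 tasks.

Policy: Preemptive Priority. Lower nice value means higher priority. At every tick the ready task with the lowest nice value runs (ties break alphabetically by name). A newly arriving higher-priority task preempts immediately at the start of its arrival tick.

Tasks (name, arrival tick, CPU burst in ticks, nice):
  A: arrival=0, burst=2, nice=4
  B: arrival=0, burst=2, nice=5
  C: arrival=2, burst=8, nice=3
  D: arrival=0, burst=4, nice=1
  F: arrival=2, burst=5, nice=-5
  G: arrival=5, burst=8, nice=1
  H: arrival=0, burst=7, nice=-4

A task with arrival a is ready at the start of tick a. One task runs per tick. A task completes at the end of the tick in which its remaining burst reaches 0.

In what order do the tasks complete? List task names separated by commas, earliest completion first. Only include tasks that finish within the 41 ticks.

t=0: ready={A,B,D,H} → run H
t=1: ready={A,B,D,H} → run H
t=2: ready={A,B,C,D,F,H} → run F
t=3: ready={A,B,C,D,F,H} → run F
t=4: ready={A,B,C,D,F,H} → run F
t=5: ready={A,B,C,D,F,G,H} → run F
t=6: ready={A,B,C,D,F,G,H} → run F
t=7: ready={A,B,C,D,G,H} → run H
t=8: ready={A,B,C,D,G,H} → run H
t=9: ready={A,B,C,D,G,H} → run H
t=10: ready={A,B,C,D,G,H} → run H
t=11: ready={A,B,C,D,G,H} → run H
t=12: ready={A,B,C,D,G} → run D
t=13: ready={A,B,C,D,G} → run D
t=14: ready={A,B,C,D,G} → run D
t=15: ready={A,B,C,D,G} → run D
t=16: ready={A,B,C,G} → run G
t=17: ready={A,B,C,G} → run G
t=18: ready={A,B,C,G} → run G
t=19: ready={A,B,C,G} → run G
t=20: ready={A,B,C,G} → run G
t=21: ready={A,B,C,G} → run G
t=22: ready={A,B,C,G} → run G
t=23: ready={A,B,C,G} → run G
t=24: ready={A,B,C} → run C
t=25: ready={A,B,C} → run C
t=26: ready={A,B,C} → run C
t=27: ready={A,B,C} → run C
t=28: ready={A,B,C} → run C
t=29: ready={A,B,C} → run C
t=30: ready={A,B,C} → run C
t=31: ready={A,B,C} → run C
t=32: ready={A,B} → run A
t=33: ready={A,B} → run A
t=34: ready={B} → run B
t=35: ready={B} → run B
t=36: (idle)
t=37: (idle)
t=38: (idle)
t=39: (idle)
t=40: (idle)

completion order = F, H, D, G, C, A, B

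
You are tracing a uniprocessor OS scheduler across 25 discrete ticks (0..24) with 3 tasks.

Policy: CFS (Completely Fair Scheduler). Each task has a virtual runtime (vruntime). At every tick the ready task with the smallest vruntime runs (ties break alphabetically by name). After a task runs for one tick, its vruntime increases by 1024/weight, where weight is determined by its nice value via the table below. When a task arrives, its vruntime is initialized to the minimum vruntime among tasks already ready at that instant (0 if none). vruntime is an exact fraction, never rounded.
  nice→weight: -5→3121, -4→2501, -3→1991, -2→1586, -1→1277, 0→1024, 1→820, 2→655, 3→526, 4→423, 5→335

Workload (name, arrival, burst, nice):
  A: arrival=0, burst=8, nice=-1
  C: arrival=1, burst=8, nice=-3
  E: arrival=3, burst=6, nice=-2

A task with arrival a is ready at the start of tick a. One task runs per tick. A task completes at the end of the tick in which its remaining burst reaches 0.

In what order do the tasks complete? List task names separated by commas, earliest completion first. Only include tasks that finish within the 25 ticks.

t=0: vr[A=0] → run A
t=1: vr[A=1024/1277 C=1024/1277] → run A
t=2: vr[A=2048/1277 C=1024/1277] → run C
t=3: vr[A=2048/1277 C=3346432/2542507 E=3346432/2542507] → run C
t=4: vr[A=2048/1277 C=4654080/2542507 E=3346432/2542507] → run E
t=5: vr[A=2048/1277 C=4654080/2542507 E=3955484160/2016208051] → run A
t=6: vr[A=3072/1277 C=4654080/2542507 E=3955484160/2016208051] → run C
t=7: vr[A=3072/1277 C=5961728/2542507 E=3955484160/2016208051] → run E
t=8: vr[A=3072/1277 C=5961728/2542507 E=5257247744/2016208051] → run C
t=9: vr[A=3072/1277 C=7269376/2542507 E=5257247744/2016208051] → run A
t=10: vr[A=4096/1277 C=7269376/2542507 E=5257247744/2016208051] → run E
t=11: vr[A=4096/1277 C=7269376/2542507 E=6559011328/2016208051] → run C
t=12: vr[A=4096/1277 C=8577024/2542507 E=6559011328/2016208051] → run A
t=13: vr[A=5120/1277 C=8577024/2542507 E=6559011328/2016208051] → run E
t=14: vr[A=5120/1277 C=8577024/2542507 E=7860774912/2016208051] → run C
t=15: vr[A=5120/1277 C=9884672/2542507 E=7860774912/2016208051] → run C
t=16: vr[A=5120/1277 C=11192320/2542507 E=7860774912/2016208051] → run E
t=17: vr[A=5120/1277 C=11192320/2542507 E=9162538496/2016208051] → run A
t=18: vr[A=6144/1277 C=11192320/2542507 E=9162538496/2016208051] → run C
t=19: vr[A=6144/1277 E=9162538496/2016208051] → run E
t=20: vr[A=6144/1277] → run A
t=21: vr[A=7168/1277] → run A
t=22: (idle)
t=23: (idle)
t=24: (idle)

completion order = C, E, A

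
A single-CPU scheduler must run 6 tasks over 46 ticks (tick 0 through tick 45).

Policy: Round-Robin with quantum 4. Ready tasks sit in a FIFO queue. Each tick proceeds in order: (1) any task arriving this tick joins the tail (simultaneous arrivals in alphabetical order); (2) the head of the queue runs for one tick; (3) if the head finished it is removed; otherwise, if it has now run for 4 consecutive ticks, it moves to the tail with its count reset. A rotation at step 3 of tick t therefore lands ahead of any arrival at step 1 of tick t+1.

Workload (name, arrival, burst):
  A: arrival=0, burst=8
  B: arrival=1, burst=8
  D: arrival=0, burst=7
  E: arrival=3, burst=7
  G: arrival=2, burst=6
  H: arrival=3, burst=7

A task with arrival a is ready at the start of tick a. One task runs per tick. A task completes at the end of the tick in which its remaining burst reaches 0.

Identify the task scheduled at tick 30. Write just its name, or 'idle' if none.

running at tick 30 = D

t=0: queue=[A,D] q_used=0 → run A
t=1: queue=[A,D,B] q_used=1 → run A
t=2: queue=[A,D,B,G] q_used=2 → run A
t=3: queue=[A,D,B,G,E,H] q_used=3 → run A
t=4: queue=[D,B,G,E,H,A] q_used=0 → run D
t=5: queue=[D,B,G,E,H,A] q_used=1 → run D
t=6: queue=[D,B,G,E,H,A] q_used=2 → run D
t=7: queue=[D,B,G,E,H,A] q_used=3 → run D
t=8: queue=[B,G,E,H,A,D] q_used=0 → run B
t=9: queue=[B,G,E,H,A,D] q_used=1 → run B
t=10: queue=[B,G,E,H,A,D] q_used=2 → run B
t=11: queue=[B,G,E,H,A,D] q_used=3 → run B
t=12: queue=[G,E,H,A,D,B] q_used=0 → run G
t=13: queue=[G,E,H,A,D,B] q_used=1 → run G
t=14: queue=[G,E,H,A,D,B] q_used=2 → run G
t=15: queue=[G,E,H,A,D,B] q_used=3 → run G
t=16: queue=[E,H,A,D,B,G] q_used=0 → run E
t=17: queue=[E,H,A,D,B,G] q_used=1 → run E
t=18: queue=[E,H,A,D,B,G] q_used=2 → run E
t=19: queue=[E,H,A,D,B,G] q_used=3 → run E
t=20: queue=[H,A,D,B,G,E] q_used=0 → run H
t=21: queue=[H,A,D,B,G,E] q_used=1 → run H
t=22: queue=[H,A,D,B,G,E] q_used=2 → run H
t=23: queue=[H,A,D,B,G,E] q_used=3 → run H
t=24: queue=[A,D,B,G,E,H] q_used=0 → run A
t=25: queue=[A,D,B,G,E,H] q_used=1 → run A
t=26: queue=[A,D,B,G,E,H] q_used=2 → run A
t=27: queue=[A,D,B,G,E,H] q_used=3 → run A
t=28: queue=[D,B,G,E,H] q_used=0 → run D
t=29: queue=[D,B,G,E,H] q_used=1 → run D
t=30: queue=[D,B,G,E,H] q_used=2 → run D
t=31: queue=[B,G,E,H] q_used=0 → run B
t=32: queue=[B,G,E,H] q_used=1 → run B
t=33: queue=[B,G,E,H] q_used=2 → run B
t=34: queue=[B,G,E,H] q_used=3 → run B
t=35: queue=[G,E,H] q_used=0 → run G
t=36: queue=[G,E,H] q_used=1 → run G
t=37: queue=[E,H] q_used=0 → run E
t=38: queue=[E,H] q_used=1 → run E
t=39: queue=[E,H] q_used=2 → run E
t=40: queue=[H] q_used=0 → run H
t=41: queue=[H] q_used=1 → run H
t=42: queue=[H] q_used=2 → run H
t=43: (idle)
t=44: (idle)
t=45: (idle)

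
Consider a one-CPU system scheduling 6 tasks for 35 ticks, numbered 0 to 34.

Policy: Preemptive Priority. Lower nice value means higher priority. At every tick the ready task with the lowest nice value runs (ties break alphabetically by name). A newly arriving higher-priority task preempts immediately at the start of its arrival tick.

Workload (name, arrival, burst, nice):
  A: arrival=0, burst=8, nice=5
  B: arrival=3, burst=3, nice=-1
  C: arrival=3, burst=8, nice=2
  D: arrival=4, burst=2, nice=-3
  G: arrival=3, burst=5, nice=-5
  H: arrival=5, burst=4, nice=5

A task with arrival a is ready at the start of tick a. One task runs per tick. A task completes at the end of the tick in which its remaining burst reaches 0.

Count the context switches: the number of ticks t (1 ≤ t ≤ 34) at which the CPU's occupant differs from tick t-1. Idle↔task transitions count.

t=0: ready={A} → run A
t=1: ready={A} → run A
t=2: ready={A} → run A
t=3: ready={A,B,C,G} → run G
t=4: ready={A,B,C,D,G} → run G
t=5: ready={A,B,C,D,G,H} → run G
t=6: ready={A,B,C,D,G,H} → run G
t=7: ready={A,B,C,D,G,H} → run G
t=8: ready={A,B,C,D,H} → run D
t=9: ready={A,B,C,D,H} → run D
t=10: ready={A,B,C,H} → run B
t=11: ready={A,B,C,H} → run B
t=12: ready={A,B,C,H} → run B
t=13: ready={A,C,H} → run C
t=14: ready={A,C,H} → run C
t=15: ready={A,C,H} → run C
t=16: ready={A,C,H} → run C
t=17: ready={A,C,H} → run C
t=18: ready={A,C,H} → run C
t=19: ready={A,C,H} → run C
t=20: ready={A,C,H} → run C
t=21: ready={A,H} → run A
t=22: ready={A,H} → run A
t=23: ready={A,H} → run A
t=24: ready={A,H} → run A
t=25: ready={A,H} → run A
t=26: ready={H} → run H
t=27: ready={H} → run H
t=28: ready={H} → run H
t=29: ready={H} → run H
t=30: (idle)
t=31: (idle)
t=32: (idle)
t=33: (idle)
t=34: (idle)

context switches = 7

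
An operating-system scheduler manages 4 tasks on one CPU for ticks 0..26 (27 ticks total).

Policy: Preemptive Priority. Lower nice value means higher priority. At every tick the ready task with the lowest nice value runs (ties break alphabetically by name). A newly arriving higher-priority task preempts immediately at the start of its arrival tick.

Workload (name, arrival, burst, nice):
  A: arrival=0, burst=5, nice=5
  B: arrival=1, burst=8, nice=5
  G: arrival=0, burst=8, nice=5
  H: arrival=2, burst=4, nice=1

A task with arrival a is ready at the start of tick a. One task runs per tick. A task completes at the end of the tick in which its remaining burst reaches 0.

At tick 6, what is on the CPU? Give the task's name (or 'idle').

t=0: ready={A,G} → run A
t=1: ready={A,B,G} → run A
t=2: ready={A,B,G,H} → run H
t=3: ready={A,B,G,H} → run H
t=4: ready={A,B,G,H} → run H
t=5: ready={A,B,G,H} → run H
t=6: ready={A,B,G} → run A
t=7: ready={A,B,G} → run A
t=8: ready={A,B,G} → run A
t=9: ready={B,G} → run B
t=10: ready={B,G} → run B
t=11: ready={B,G} → run B
t=12: ready={B,G} → run B
t=13: ready={B,G} → run B
t=14: ready={B,G} → run B
t=15: ready={B,G} → run B
t=16: ready={B,G} → run B
t=17: ready={G} → run G
t=18: ready={G} → run G
t=19: ready={G} → run G
t=20: ready={G} → run G
t=21: ready={G} → run G
t=22: ready={G} → run G
t=23: ready={G} → run G
t=24: ready={G} → run G
t=25: (idle)
t=26: (idle)

running at tick 6 = A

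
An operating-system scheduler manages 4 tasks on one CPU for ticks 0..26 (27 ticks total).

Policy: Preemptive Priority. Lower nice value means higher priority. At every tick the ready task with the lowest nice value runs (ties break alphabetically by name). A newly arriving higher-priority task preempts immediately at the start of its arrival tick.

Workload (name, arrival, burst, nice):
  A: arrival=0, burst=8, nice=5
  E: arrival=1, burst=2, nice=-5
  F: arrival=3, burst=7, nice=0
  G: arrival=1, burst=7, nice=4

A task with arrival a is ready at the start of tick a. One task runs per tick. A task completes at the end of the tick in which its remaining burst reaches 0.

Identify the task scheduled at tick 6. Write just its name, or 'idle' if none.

t=0: ready={A} → run A
t=1: ready={A,E,G} → run E
t=2: ready={A,E,G} → run E
t=3: ready={A,F,G} → run F
t=4: ready={A,F,G} → run F
t=5: ready={A,F,G} → run F
t=6: ready={A,F,G} → run F
t=7: ready={A,F,G} → run F
t=8: ready={A,F,G} → run F
t=9: ready={A,F,G} → run F
t=10: ready={A,G} → run G
t=11: ready={A,G} → run G
t=12: ready={A,G} → run G
t=13: ready={A,G} → run G
t=14: ready={A,G} → run G
t=15: ready={A,G} → run G
t=16: ready={A,G} → run G
t=17: ready={A} → run A
t=18: ready={A} → run A
t=19: ready={A} → run A
t=20: ready={A} → run A
t=21: ready={A} → run A
t=22: ready={A} → run A
t=23: ready={A} → run A
t=24: (idle)
t=25: (idle)
t=26: (idle)

running at tick 6 = F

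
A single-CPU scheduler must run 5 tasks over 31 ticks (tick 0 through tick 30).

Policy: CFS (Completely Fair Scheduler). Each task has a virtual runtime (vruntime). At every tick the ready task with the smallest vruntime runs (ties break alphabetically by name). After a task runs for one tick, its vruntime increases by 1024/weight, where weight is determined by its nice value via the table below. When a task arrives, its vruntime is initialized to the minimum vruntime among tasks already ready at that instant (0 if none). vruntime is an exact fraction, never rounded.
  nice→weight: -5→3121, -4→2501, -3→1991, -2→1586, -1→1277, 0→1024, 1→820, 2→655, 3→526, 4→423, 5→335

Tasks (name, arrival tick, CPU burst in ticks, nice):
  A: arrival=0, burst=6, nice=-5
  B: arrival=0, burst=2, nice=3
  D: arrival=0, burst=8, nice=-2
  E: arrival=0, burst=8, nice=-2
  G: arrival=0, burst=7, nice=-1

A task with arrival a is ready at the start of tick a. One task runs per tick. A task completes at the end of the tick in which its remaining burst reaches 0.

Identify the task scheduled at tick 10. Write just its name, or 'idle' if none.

running at tick 10 = A

t=0: vr[A=0 B=0 D=0 E=0 G=0] → run A
t=1: vr[A=1024/3121 B=0 D=0 E=0 G=0] → run B
t=2: vr[A=1024/3121 B=512/263 D=0 E=0 G=0] → run D
t=3: vr[A=1024/3121 B=512/263 D=512/793 E=0 G=0] → run E
t=4: vr[A=1024/3121 B=512/263 D=512/793 E=512/793 G=0] → run G
t=5: vr[A=1024/3121 B=512/263 D=512/793 E=512/793 G=1024/1277] → run A
t=6: vr[A=2048/3121 B=512/263 D=512/793 E=512/793 G=1024/1277] → run D
t=7: vr[A=2048/3121 B=512/263 D=1024/793 E=512/793 G=1024/1277] → run E
t=8: vr[A=2048/3121 B=512/263 D=1024/793 E=1024/793 G=1024/1277] → run A
t=9: vr[A=3072/3121 B=512/263 D=1024/793 E=1024/793 G=1024/1277] → run G
t=10: vr[A=3072/3121 B=512/263 D=1024/793 E=1024/793 G=2048/1277] → run A
t=11: vr[A=4096/3121 B=512/263 D=1024/793 E=1024/793 G=2048/1277] → run D
t=12: vr[A=4096/3121 B=512/263 D=1536/793 E=1024/793 G=2048/1277] → run E
t=13: vr[A=4096/3121 B=512/263 D=1536/793 E=1536/793 G=2048/1277] → run A
t=14: vr[A=5120/3121 B=512/263 D=1536/793 E=1536/793 G=2048/1277] → run G
t=15: vr[A=5120/3121 B=512/263 D=1536/793 E=1536/793 G=3072/1277] → run A
t=16: vr[B=512/263 D=1536/793 E=1536/793 G=3072/1277] → run D
t=17: vr[B=512/263 D=2048/793 E=1536/793 G=3072/1277] → run E
t=18: vr[B=512/263 D=2048/793 E=2048/793 G=3072/1277] → run B
t=19: vr[D=2048/793 E=2048/793 G=3072/1277] → run G
t=20: vr[D=2048/793 E=2048/793 G=4096/1277] → run D
t=21: vr[D=2560/793 E=2048/793 G=4096/1277] → run E
t=22: vr[D=2560/793 E=2560/793 G=4096/1277] → run G
t=23: vr[D=2560/793 E=2560/793 G=5120/1277] → run D
t=24: vr[D=3072/793 E=2560/793 G=5120/1277] → run E
t=25: vr[D=3072/793 E=3072/793 G=5120/1277] → run D
t=26: vr[D=3584/793 E=3072/793 G=5120/1277] → run E
t=27: vr[D=3584/793 E=3584/793 G=5120/1277] → run G
t=28: vr[D=3584/793 E=3584/793 G=6144/1277] → run D
t=29: vr[E=3584/793 G=6144/1277] → run E
t=30: vr[G=6144/1277] → run G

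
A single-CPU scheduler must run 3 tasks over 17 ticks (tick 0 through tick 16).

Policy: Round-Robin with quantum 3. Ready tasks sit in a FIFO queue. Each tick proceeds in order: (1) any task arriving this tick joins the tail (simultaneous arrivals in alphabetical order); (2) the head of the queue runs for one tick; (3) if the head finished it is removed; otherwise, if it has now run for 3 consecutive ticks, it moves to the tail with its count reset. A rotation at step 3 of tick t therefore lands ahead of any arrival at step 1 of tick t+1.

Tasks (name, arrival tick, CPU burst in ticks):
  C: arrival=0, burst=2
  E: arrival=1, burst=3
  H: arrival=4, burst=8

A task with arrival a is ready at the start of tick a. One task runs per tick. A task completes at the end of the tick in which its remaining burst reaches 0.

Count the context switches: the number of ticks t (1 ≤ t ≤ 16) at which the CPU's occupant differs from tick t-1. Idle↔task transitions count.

t=0: queue=[C] q_used=0 → run C
t=1: queue=[C,E] q_used=1 → run C
t=2: queue=[E] q_used=0 → run E
t=3: queue=[E] q_used=1 → run E
t=4: queue=[E,H] q_used=2 → run E
t=5: queue=[H] q_used=0 → run H
t=6: queue=[H] q_used=1 → run H
t=7: queue=[H] q_used=2 → run H
t=8: queue=[H] q_used=0 → run H
t=9: queue=[H] q_used=1 → run H
t=10: queue=[H] q_used=2 → run H
t=11: queue=[H] q_used=0 → run H
t=12: queue=[H] q_used=1 → run H
t=13: (idle)
t=14: (idle)
t=15: (idle)
t=16: (idle)

context switches = 3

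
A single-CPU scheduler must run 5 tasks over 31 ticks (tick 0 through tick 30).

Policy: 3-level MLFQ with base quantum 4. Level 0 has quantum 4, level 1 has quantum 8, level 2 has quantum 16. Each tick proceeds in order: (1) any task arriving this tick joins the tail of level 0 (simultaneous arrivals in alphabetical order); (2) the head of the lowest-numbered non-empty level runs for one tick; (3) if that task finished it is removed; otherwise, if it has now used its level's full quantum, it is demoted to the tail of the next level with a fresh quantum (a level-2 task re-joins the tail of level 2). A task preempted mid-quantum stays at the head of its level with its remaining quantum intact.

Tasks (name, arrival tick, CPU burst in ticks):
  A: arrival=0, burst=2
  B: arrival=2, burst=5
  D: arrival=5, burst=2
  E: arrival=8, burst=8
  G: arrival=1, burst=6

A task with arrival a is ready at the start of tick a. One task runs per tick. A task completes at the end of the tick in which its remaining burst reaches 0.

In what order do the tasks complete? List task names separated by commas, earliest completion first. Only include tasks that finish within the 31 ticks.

t=0: L0/L1/L2 = A/-/- → run A
t=1: L0/L1/L2 = AG/-/- → run A
t=2: L0/L1/L2 = GB/-/- → run G
t=3: L0/L1/L2 = GB/-/- → run G
t=4: L0/L1/L2 = GB/-/- → run G
t=5: L0/L1/L2 = GBD/-/- → run G
t=6: L0/L1/L2 = BD/G/- → run B
t=7: L0/L1/L2 = BD/G/- → run B
t=8: L0/L1/L2 = BDE/G/- → run B
t=9: L0/L1/L2 = BDE/G/- → run B
t=10: L0/L1/L2 = DE/GB/- → run D
t=11: L0/L1/L2 = DE/GB/- → run D
t=12: L0/L1/L2 = E/GB/- → run E
t=13: L0/L1/L2 = E/GB/- → run E
t=14: L0/L1/L2 = E/GB/- → run E
t=15: L0/L1/L2 = E/GB/- → run E
t=16: L0/L1/L2 = -/GBE/- → run G
t=17: L0/L1/L2 = -/GBE/- → run G
t=18: L0/L1/L2 = -/BE/- → run B
t=19: L0/L1/L2 = -/E/- → run E
t=20: L0/L1/L2 = -/E/- → run E
t=21: L0/L1/L2 = -/E/- → run E
t=22: L0/L1/L2 = -/E/- → run E
t=23: (idle)
t=24: (idle)
t=25: (idle)
t=26: (idle)
t=27: (idle)
t=28: (idle)
t=29: (idle)
t=30: (idle)

completion order = A, D, G, B, E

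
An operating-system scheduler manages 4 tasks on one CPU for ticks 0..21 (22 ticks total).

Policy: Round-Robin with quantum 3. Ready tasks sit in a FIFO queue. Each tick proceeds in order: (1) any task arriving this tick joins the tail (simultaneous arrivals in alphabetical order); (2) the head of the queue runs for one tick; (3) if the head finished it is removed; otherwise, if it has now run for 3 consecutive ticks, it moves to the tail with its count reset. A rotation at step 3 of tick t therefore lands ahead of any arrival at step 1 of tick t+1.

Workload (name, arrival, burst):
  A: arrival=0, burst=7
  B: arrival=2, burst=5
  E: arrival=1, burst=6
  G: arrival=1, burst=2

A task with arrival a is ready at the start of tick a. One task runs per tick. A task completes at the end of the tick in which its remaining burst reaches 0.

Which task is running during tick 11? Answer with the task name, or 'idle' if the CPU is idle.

running at tick 11 = A

t=0: queue=[A] q_used=0 → run A
t=1: queue=[A,E,G] q_used=1 → run A
t=2: queue=[A,E,G,B] q_used=2 → run A
t=3: queue=[E,G,B,A] q_used=0 → run E
t=4: queue=[E,G,B,A] q_used=1 → run E
t=5: queue=[E,G,B,A] q_used=2 → run E
t=6: queue=[G,B,A,E] q_used=0 → run G
t=7: queue=[G,B,A,E] q_used=1 → run G
t=8: queue=[B,A,E] q_used=0 → run B
t=9: queue=[B,A,E] q_used=1 → run B
t=10: queue=[B,A,E] q_used=2 → run B
t=11: queue=[A,E,B] q_used=0 → run A
t=12: queue=[A,E,B] q_used=1 → run A
t=13: queue=[A,E,B] q_used=2 → run A
t=14: queue=[E,B,A] q_used=0 → run E
t=15: queue=[E,B,A] q_used=1 → run E
t=16: queue=[E,B,A] q_used=2 → run E
t=17: queue=[B,A] q_used=0 → run B
t=18: queue=[B,A] q_used=1 → run B
t=19: queue=[A] q_used=0 → run A
t=20: (idle)
t=21: (idle)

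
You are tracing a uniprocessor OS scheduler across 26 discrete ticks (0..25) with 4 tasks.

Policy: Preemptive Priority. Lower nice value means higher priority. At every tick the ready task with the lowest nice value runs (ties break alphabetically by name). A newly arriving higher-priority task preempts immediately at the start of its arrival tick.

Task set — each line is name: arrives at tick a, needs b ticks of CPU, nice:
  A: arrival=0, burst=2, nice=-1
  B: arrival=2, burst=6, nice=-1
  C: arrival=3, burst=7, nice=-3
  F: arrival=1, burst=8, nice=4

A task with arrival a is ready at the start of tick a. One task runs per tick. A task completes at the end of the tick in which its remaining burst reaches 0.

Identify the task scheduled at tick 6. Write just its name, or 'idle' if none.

t=0: ready={A} → run A
t=1: ready={A,F} → run A
t=2: ready={B,F} → run B
t=3: ready={B,C,F} → run C
t=4: ready={B,C,F} → run C
t=5: ready={B,C,F} → run C
t=6: ready={B,C,F} → run C
t=7: ready={B,C,F} → run C
t=8: ready={B,C,F} → run C
t=9: ready={B,C,F} → run C
t=10: ready={B,F} → run B
t=11: ready={B,F} → run B
t=12: ready={B,F} → run B
t=13: ready={B,F} → run B
t=14: ready={B,F} → run B
t=15: ready={F} → run F
t=16: ready={F} → run F
t=17: ready={F} → run F
t=18: ready={F} → run F
t=19: ready={F} → run F
t=20: ready={F} → run F
t=21: ready={F} → run F
t=22: ready={F} → run F
t=23: (idle)
t=24: (idle)
t=25: (idle)

running at tick 6 = C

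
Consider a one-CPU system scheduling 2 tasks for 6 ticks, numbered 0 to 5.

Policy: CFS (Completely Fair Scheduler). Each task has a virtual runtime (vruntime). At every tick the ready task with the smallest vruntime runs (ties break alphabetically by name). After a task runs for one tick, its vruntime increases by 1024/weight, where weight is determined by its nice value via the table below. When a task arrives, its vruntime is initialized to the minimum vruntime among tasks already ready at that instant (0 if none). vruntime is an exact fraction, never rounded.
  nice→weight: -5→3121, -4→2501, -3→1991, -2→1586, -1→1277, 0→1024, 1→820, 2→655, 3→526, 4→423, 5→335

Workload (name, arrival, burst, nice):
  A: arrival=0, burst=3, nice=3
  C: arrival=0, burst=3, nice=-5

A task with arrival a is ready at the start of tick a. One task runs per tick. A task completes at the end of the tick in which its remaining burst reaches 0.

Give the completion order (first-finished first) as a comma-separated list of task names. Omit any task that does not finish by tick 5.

t=0: vr[A=0 C=0] → run A
t=1: vr[A=512/263 C=0] → run C
t=2: vr[A=512/263 C=1024/3121] → run C
t=3: vr[A=512/263 C=2048/3121] → run C
t=4: vr[A=512/263] → run A
t=5: vr[A=1024/263] → run A

completion order = C, A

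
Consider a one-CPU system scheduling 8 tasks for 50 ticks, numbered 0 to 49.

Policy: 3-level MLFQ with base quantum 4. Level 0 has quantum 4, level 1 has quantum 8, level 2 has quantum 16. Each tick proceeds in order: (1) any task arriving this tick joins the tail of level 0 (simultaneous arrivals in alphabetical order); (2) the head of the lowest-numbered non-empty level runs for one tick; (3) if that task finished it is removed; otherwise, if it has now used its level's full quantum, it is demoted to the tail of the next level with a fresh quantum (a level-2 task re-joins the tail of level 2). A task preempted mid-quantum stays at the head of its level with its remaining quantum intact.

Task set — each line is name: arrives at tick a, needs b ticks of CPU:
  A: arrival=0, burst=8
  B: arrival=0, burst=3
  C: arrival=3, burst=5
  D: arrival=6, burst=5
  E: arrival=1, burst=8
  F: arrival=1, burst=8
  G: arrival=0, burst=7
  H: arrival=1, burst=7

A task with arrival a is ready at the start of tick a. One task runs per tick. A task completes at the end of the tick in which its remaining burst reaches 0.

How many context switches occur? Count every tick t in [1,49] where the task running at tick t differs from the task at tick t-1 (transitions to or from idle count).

context switches = 13

t=0: L0/L1/L2 = ABG/-/- → run A
t=1: L0/L1/L2 = ABGEFH/-/- → run A
t=2: L0/L1/L2 = ABGEFH/-/- → run A
t=3: L0/L1/L2 = ABGEFHC/-/- → run A
t=4: L0/L1/L2 = BGEFHC/A/- → run B
t=5: L0/L1/L2 = BGEFHC/A/- → run B
t=6: L0/L1/L2 = BGEFHCD/A/- → run B
t=7: L0/L1/L2 = GEFHCD/A/- → run G
t=8: L0/L1/L2 = GEFHCD/A/- → run G
t=9: L0/L1/L2 = GEFHCD/A/- → run G
t=10: L0/L1/L2 = GEFHCD/A/- → run G
t=11: L0/L1/L2 = EFHCD/AG/- → run E
t=12: L0/L1/L2 = EFHCD/AG/- → run E
t=13: L0/L1/L2 = EFHCD/AG/- → run E
t=14: L0/L1/L2 = EFHCD/AG/- → run E
t=15: L0/L1/L2 = FHCD/AGE/- → run F
t=16: L0/L1/L2 = FHCD/AGE/- → run F
t=17: L0/L1/L2 = FHCD/AGE/- → run F
t=18: L0/L1/L2 = FHCD/AGE/- → run F
t=19: L0/L1/L2 = HCD/AGEF/- → run H
t=20: L0/L1/L2 = HCD/AGEF/- → run H
t=21: L0/L1/L2 = HCD/AGEF/- → run H
t=22: L0/L1/L2 = HCD/AGEF/- → run H
t=23: L0/L1/L2 = CD/AGEFH/- → run C
t=24: L0/L1/L2 = CD/AGEFH/- → run C
t=25: L0/L1/L2 = CD/AGEFH/- → run C
t=26: L0/L1/L2 = CD/AGEFH/- → run C
t=27: L0/L1/L2 = D/AGEFHC/- → run D
t=28: L0/L1/L2 = D/AGEFHC/- → run D
t=29: L0/L1/L2 = D/AGEFHC/- → run D
t=30: L0/L1/L2 = D/AGEFHC/- → run D
t=31: L0/L1/L2 = -/AGEFHCD/- → run A
t=32: L0/L1/L2 = -/AGEFHCD/- → run A
t=33: L0/L1/L2 = -/AGEFHCD/- → run A
t=34: L0/L1/L2 = -/AGEFHCD/- → run A
t=35: L0/L1/L2 = -/GEFHCD/- → run G
t=36: L0/L1/L2 = -/GEFHCD/- → run G
t=37: L0/L1/L2 = -/GEFHCD/- → run G
t=38: L0/L1/L2 = -/EFHCD/- → run E
t=39: L0/L1/L2 = -/EFHCD/- → run E
t=40: L0/L1/L2 = -/EFHCD/- → run E
t=41: L0/L1/L2 = -/EFHCD/- → run E
t=42: L0/L1/L2 = -/FHCD/- → run F
t=43: L0/L1/L2 = -/FHCD/- → run F
t=44: L0/L1/L2 = -/FHCD/- → run F
t=45: L0/L1/L2 = -/FHCD/- → run F
t=46: L0/L1/L2 = -/HCD/- → run H
t=47: L0/L1/L2 = -/HCD/- → run H
t=48: L0/L1/L2 = -/HCD/- → run H
t=49: L0/L1/L2 = -/CD/- → run C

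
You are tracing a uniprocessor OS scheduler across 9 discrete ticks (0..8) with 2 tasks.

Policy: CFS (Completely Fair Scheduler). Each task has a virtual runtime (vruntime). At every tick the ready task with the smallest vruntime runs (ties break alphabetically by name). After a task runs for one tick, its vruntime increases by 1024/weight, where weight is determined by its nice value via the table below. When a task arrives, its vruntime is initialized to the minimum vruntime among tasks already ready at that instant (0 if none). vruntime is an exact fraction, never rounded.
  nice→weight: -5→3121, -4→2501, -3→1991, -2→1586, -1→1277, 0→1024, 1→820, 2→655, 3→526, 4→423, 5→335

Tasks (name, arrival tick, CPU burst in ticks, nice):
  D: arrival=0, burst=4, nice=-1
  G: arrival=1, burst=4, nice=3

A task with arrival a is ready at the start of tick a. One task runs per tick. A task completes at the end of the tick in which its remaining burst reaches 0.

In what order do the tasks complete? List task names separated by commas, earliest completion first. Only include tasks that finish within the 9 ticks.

completion order = D, G

t=0: vr[D=0] → run D
t=1: vr[D=1024/1277 G=1024/1277] → run D
t=2: vr[D=2048/1277 G=1024/1277] → run G
t=3: vr[D=2048/1277 G=923136/335851] → run D
t=4: vr[D=3072/1277 G=923136/335851] → run D
t=5: vr[G=923136/335851] → run G
t=6: vr[G=1576960/335851] → run G
t=7: vr[G=2230784/335851] → run G
t=8: (idle)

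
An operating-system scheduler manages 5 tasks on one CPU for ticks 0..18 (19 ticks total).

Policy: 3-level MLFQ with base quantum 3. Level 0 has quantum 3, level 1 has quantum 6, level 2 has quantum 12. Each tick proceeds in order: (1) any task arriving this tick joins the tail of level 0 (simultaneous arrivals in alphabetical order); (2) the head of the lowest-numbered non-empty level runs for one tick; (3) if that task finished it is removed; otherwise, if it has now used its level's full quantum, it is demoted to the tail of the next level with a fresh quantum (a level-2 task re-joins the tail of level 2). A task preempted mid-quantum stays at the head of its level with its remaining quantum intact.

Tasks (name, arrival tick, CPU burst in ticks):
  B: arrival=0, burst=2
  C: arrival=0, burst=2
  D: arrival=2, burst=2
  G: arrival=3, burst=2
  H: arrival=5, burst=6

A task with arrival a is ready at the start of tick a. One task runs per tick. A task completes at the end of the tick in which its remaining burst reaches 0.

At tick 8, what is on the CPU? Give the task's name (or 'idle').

t=0: L0/L1/L2 = BC/-/- → run B
t=1: L0/L1/L2 = BC/-/- → run B
t=2: L0/L1/L2 = CD/-/- → run C
t=3: L0/L1/L2 = CDG/-/- → run C
t=4: L0/L1/L2 = DG/-/- → run D
t=5: L0/L1/L2 = DGH/-/- → run D
t=6: L0/L1/L2 = GH/-/- → run G
t=7: L0/L1/L2 = GH/-/- → run G
t=8: L0/L1/L2 = H/-/- → run H
t=9: L0/L1/L2 = H/-/- → run H
t=10: L0/L1/L2 = H/-/- → run H
t=11: L0/L1/L2 = -/H/- → run H
t=12: L0/L1/L2 = -/H/- → run H
t=13: L0/L1/L2 = -/H/- → run H
t=14: (idle)
t=15: (idle)
t=16: (idle)
t=17: (idle)
t=18: (idle)

running at tick 8 = H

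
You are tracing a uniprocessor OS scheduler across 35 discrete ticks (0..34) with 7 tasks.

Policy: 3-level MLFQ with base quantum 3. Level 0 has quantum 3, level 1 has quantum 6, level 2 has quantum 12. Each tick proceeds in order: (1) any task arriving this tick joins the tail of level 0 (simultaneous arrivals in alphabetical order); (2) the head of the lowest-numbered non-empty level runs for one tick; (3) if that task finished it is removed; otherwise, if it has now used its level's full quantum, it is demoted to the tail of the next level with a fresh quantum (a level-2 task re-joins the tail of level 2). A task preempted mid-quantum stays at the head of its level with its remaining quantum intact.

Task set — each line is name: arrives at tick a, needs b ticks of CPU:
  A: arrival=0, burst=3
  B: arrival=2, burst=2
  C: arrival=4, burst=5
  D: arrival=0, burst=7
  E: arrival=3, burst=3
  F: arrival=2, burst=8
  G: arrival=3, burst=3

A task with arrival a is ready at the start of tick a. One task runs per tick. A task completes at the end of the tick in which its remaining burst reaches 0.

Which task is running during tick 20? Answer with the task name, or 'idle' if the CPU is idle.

running at tick 20 = D

t=0: L0/L1/L2 = AD/-/- → run A
t=1: L0/L1/L2 = AD/-/- → run A
t=2: L0/L1/L2 = ADBF/-/- → run A
t=3: L0/L1/L2 = DBFEG/-/- → run D
t=4: L0/L1/L2 = DBFEGC/-/- → run D
t=5: L0/L1/L2 = DBFEGC/-/- → run D
t=6: L0/L1/L2 = BFEGC/D/- → run B
t=7: L0/L1/L2 = BFEGC/D/- → run B
t=8: L0/L1/L2 = FEGC/D/- → run F
t=9: L0/L1/L2 = FEGC/D/- → run F
t=10: L0/L1/L2 = FEGC/D/- → run F
t=11: L0/L1/L2 = EGC/DF/- → run E
t=12: L0/L1/L2 = EGC/DF/- → run E
t=13: L0/L1/L2 = EGC/DF/- → run E
t=14: L0/L1/L2 = GC/DF/- → run G
t=15: L0/L1/L2 = GC/DF/- → run G
t=16: L0/L1/L2 = GC/DF/- → run G
t=17: L0/L1/L2 = C/DF/- → run C
t=18: L0/L1/L2 = C/DF/- → run C
t=19: L0/L1/L2 = C/DF/- → run C
t=20: L0/L1/L2 = -/DFC/- → run D
t=21: L0/L1/L2 = -/DFC/- → run D
t=22: L0/L1/L2 = -/DFC/- → run D
t=23: L0/L1/L2 = -/DFC/- → run D
t=24: L0/L1/L2 = -/FC/- → run F
t=25: L0/L1/L2 = -/FC/- → run F
t=26: L0/L1/L2 = -/FC/- → run F
t=27: L0/L1/L2 = -/FC/- → run F
t=28: L0/L1/L2 = -/FC/- → run F
t=29: L0/L1/L2 = -/C/- → run C
t=30: L0/L1/L2 = -/C/- → run C
t=31: (idle)
t=32: (idle)
t=33: (idle)
t=34: (idle)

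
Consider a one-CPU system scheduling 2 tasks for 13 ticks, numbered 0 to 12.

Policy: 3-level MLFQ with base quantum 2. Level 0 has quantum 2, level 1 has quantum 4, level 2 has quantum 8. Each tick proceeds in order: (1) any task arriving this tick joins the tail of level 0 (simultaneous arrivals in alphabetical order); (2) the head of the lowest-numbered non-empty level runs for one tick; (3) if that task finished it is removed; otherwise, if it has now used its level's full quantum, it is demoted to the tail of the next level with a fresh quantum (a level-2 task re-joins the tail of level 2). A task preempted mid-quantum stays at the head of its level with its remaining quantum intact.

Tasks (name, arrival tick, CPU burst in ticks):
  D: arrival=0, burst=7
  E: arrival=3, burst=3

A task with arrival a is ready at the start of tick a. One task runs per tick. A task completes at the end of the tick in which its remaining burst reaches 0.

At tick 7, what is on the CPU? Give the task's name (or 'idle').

running at tick 7 = D

t=0: L0/L1/L2 = D/-/- → run D
t=1: L0/L1/L2 = D/-/- → run D
t=2: L0/L1/L2 = -/D/- → run D
t=3: L0/L1/L2 = E/D/- → run E
t=4: L0/L1/L2 = E/D/- → run E
t=5: L0/L1/L2 = -/DE/- → run D
t=6: L0/L1/L2 = -/DE/- → run D
t=7: L0/L1/L2 = -/DE/- → run D
t=8: L0/L1/L2 = -/E/D → run E
t=9: L0/L1/L2 = -/-/D → run D
t=10: (idle)
t=11: (idle)
t=12: (idle)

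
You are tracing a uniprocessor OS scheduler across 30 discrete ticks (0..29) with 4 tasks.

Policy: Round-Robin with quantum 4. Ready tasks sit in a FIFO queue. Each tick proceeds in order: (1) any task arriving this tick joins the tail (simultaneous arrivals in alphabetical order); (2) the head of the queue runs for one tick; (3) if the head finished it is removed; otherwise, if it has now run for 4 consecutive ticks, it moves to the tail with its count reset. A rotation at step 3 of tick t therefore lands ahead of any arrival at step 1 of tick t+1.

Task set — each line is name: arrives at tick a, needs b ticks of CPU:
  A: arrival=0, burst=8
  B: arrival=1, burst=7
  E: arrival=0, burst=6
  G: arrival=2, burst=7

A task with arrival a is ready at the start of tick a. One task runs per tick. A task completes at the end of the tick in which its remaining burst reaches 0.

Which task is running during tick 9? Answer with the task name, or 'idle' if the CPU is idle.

t=0: queue=[A,E] q_used=0 → run A
t=1: queue=[A,E,B] q_used=1 → run A
t=2: queue=[A,E,B,G] q_used=2 → run A
t=3: queue=[A,E,B,G] q_used=3 → run A
t=4: queue=[E,B,G,A] q_used=0 → run E
t=5: queue=[E,B,G,A] q_used=1 → run E
t=6: queue=[E,B,G,A] q_used=2 → run E
t=7: queue=[E,B,G,A] q_used=3 → run E
t=8: queue=[B,G,A,E] q_used=0 → run B
t=9: queue=[B,G,A,E] q_used=1 → run B
t=10: queue=[B,G,A,E] q_used=2 → run B
t=11: queue=[B,G,A,E] q_used=3 → run B
t=12: queue=[G,A,E,B] q_used=0 → run G
t=13: queue=[G,A,E,B] q_used=1 → run G
t=14: queue=[G,A,E,B] q_used=2 → run G
t=15: queue=[G,A,E,B] q_used=3 → run G
t=16: queue=[A,E,B,G] q_used=0 → run A
t=17: queue=[A,E,B,G] q_used=1 → run A
t=18: queue=[A,E,B,G] q_used=2 → run A
t=19: queue=[A,E,B,G] q_used=3 → run A
t=20: queue=[E,B,G] q_used=0 → run E
t=21: queue=[E,B,G] q_used=1 → run E
t=22: queue=[B,G] q_used=0 → run B
t=23: queue=[B,G] q_used=1 → run B
t=24: queue=[B,G] q_used=2 → run B
t=25: queue=[G] q_used=0 → run G
t=26: queue=[G] q_used=1 → run G
t=27: queue=[G] q_used=2 → run G
t=28: (idle)
t=29: (idle)

running at tick 9 = B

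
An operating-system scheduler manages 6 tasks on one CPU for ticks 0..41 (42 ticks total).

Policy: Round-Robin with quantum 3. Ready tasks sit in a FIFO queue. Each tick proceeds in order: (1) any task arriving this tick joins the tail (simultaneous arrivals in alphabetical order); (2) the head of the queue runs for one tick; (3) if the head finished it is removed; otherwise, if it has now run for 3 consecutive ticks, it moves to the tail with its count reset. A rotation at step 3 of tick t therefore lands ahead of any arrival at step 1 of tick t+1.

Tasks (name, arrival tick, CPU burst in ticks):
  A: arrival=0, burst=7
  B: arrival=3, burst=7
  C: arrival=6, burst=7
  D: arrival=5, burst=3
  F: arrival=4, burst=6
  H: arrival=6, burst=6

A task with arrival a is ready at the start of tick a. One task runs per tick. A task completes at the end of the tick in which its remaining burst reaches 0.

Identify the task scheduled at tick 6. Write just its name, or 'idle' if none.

t=0: queue=[A] q_used=0 → run A
t=1: queue=[A] q_used=1 → run A
t=2: queue=[A] q_used=2 → run A
t=3: queue=[A,B] q_used=0 → run A
t=4: queue=[A,B,F] q_used=1 → run A
t=5: queue=[A,B,F,D] q_used=2 → run A
t=6: queue=[B,F,D,A,C,H] q_used=0 → run B
t=7: queue=[B,F,D,A,C,H] q_used=1 → run B
t=8: queue=[B,F,D,A,C,H] q_used=2 → run B
t=9: queue=[F,D,A,C,H,B] q_used=0 → run F
t=10: queue=[F,D,A,C,H,B] q_used=1 → run F
t=11: queue=[F,D,A,C,H,B] q_used=2 → run F
t=12: queue=[D,A,C,H,B,F] q_used=0 → run D
t=13: queue=[D,A,C,H,B,F] q_used=1 → run D
t=14: queue=[D,A,C,H,B,F] q_used=2 → run D
t=15: queue=[A,C,H,B,F] q_used=0 → run A
t=16: queue=[C,H,B,F] q_used=0 → run C
t=17: queue=[C,H,B,F] q_used=1 → run C
t=18: queue=[C,H,B,F] q_used=2 → run C
t=19: queue=[H,B,F,C] q_used=0 → run H
t=20: queue=[H,B,F,C] q_used=1 → run H
t=21: queue=[H,B,F,C] q_used=2 → run H
t=22: queue=[B,F,C,H] q_used=0 → run B
t=23: queue=[B,F,C,H] q_used=1 → run B
t=24: queue=[B,F,C,H] q_used=2 → run B
t=25: queue=[F,C,H,B] q_used=0 → run F
t=26: queue=[F,C,H,B] q_used=1 → run F
t=27: queue=[F,C,H,B] q_used=2 → run F
t=28: queue=[C,H,B] q_used=0 → run C
t=29: queue=[C,H,B] q_used=1 → run C
t=30: queue=[C,H,B] q_used=2 → run C
t=31: queue=[H,B,C] q_used=0 → run H
t=32: queue=[H,B,C] q_used=1 → run H
t=33: queue=[H,B,C] q_used=2 → run H
t=34: queue=[B,C] q_used=0 → run B
t=35: queue=[C] q_used=0 → run C
t=36: (idle)
t=37: (idle)
t=38: (idle)
t=39: (idle)
t=40: (idle)
t=41: (idle)

running at tick 6 = B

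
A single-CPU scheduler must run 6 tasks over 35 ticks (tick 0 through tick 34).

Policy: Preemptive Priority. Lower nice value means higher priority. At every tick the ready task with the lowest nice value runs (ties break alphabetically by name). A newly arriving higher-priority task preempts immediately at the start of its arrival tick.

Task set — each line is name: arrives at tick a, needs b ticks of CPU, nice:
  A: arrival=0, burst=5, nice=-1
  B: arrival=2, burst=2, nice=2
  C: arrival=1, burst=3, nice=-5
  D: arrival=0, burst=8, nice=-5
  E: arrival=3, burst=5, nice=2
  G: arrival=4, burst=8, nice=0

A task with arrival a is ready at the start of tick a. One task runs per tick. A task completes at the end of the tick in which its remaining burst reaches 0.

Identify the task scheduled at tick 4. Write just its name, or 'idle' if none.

running at tick 4 = D

t=0: ready={A,D} → run D
t=1: ready={A,C,D} → run C
t=2: ready={A,B,C,D} → run C
t=3: ready={A,B,C,D,E} → run C
t=4: ready={A,B,D,E,G} → run D
t=5: ready={A,B,D,E,G} → run D
t=6: ready={A,B,D,E,G} → run D
t=7: ready={A,B,D,E,G} → run D
t=8: ready={A,B,D,E,G} → run D
t=9: ready={A,B,D,E,G} → run D
t=10: ready={A,B,D,E,G} → run D
t=11: ready={A,B,E,G} → run A
t=12: ready={A,B,E,G} → run A
t=13: ready={A,B,E,G} → run A
t=14: ready={A,B,E,G} → run A
t=15: ready={A,B,E,G} → run A
t=16: ready={B,E,G} → run G
t=17: ready={B,E,G} → run G
t=18: ready={B,E,G} → run G
t=19: ready={B,E,G} → run G
t=20: ready={B,E,G} → run G
t=21: ready={B,E,G} → run G
t=22: ready={B,E,G} → run G
t=23: ready={B,E,G} → run G
t=24: ready={B,E} → run B
t=25: ready={B,E} → run B
t=26: ready={E} → run E
t=27: ready={E} → run E
t=28: ready={E} → run E
t=29: ready={E} → run E
t=30: ready={E} → run E
t=31: (idle)
t=32: (idle)
t=33: (idle)
t=34: (idle)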